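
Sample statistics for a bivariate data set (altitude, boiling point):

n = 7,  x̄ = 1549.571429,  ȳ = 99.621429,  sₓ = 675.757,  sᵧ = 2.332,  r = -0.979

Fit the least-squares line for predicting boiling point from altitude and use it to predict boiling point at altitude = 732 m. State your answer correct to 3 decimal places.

b = r · sᵧ/sₓ = -0.979 · 2.332/675.757 = -0.003378
a = ȳ − b·x̄ = 99.621429 − (-0.003378)·1549.571429 = 104.856617
ŷ(732) = a + b·732 = 104.856617 + (-0.003378)·732 = 102.383573

102.384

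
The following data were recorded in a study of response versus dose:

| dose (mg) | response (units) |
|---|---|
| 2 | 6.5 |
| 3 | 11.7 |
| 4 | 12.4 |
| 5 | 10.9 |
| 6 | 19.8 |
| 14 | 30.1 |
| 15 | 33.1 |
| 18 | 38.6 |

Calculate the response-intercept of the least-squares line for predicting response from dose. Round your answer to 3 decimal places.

4.555

n = 8, Σx = 67, Σy = 163.1, Σxy = 1883.7, Σx² = 835
Sxx = Σx² − (Σx)²/n = 835 − 561.125 = 273.875
Sxy = Σxy − (Σx)(Σy)/n = 1883.7 − 1365.9625 = 517.7375
b = Sxy/Sxx = 517.7375/273.875 = 1.890415
a = ȳ − b·x̄ = 20.3875 − 1.890415·8.375 = 4.555272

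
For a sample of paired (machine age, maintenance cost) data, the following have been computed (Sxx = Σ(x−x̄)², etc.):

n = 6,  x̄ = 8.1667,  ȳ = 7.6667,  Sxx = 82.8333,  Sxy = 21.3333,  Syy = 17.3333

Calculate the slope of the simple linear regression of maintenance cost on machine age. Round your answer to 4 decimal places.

b = Sxy/Sxx = 21.3333/82.8333 = 0.257545

0.2575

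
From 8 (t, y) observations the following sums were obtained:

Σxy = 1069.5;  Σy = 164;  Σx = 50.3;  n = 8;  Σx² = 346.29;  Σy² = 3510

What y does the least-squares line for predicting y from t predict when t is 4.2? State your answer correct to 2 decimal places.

Sxx = Σx² − (Σx)²/n = 346.29 − 316.26125 = 30.02875
Sxy = Σxy − (Σx)(Σy)/n = 1069.5 − 1031.15 = 38.35
b = Sxy/Sxx = 38.35/30.02875 = 1.277109
a = ȳ − b·x̄ = 20.5 − 1.277109·6.2875 = 12.470174
ŷ(4.2) = a + b·4.2 = 12.470174 + 1.277109·4.2 = 17.834034

17.83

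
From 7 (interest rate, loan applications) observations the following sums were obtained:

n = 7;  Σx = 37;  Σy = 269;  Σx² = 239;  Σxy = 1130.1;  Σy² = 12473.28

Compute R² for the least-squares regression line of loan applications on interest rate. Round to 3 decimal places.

0.918

Sxx = Σx² − (Σx)²/n = 239 − 195.571429 = 43.428571
Sxy = Σxy − (Σx)(Σy)/n = 1130.1 − 1421.857143 = -291.757143
Syy = Σy² − (Σy)²/n = 12473.28 − 10337.285714 = 2135.994286
R² = Sxy²/(Sxx·Syy) = (-291.757143)²/(43.428571·2135.994286) = 0.917629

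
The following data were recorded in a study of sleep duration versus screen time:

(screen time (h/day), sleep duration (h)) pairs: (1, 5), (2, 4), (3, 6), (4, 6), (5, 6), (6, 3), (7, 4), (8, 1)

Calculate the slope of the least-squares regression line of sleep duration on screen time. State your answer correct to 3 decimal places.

-0.440

n = 8, Σx = 36, Σy = 35, Σxy = 139, Σx² = 204
Sxx = Σx² − (Σx)²/n = 204 − 162 = 42
Sxy = Σxy − (Σx)(Σy)/n = 139 − 157.5 = -18.5
b = Sxy/Sxx = -18.5/42 = -0.440476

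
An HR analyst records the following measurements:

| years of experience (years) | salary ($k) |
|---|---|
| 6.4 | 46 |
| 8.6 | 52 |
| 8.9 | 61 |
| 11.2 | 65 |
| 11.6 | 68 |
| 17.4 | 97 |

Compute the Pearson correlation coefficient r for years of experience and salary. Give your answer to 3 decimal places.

n = 6, Σx = 64.1, Σy = 389, Σxy = 4489.1, Σx² = 756.89, Σy² = 26799
Sxx = Σx² − (Σx)²/n = 756.89 − 684.801667 = 72.088333
Sxy = Σxy − (Σx)(Σy)/n = 4489.1 − 4155.816667 = 333.283333
Syy = Σy² − (Σy)²/n = 26799 − 25220.166667 = 1578.833333
r = Sxy/√(Sxx·Syy) = 333.283333/√(113815.463611) = 333.283333/337.365475 = 0.987900

0.988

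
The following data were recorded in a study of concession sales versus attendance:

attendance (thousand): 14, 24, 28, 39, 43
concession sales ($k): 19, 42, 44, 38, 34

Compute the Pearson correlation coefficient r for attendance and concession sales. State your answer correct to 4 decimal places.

n = 5, Σx = 148, Σy = 177, Σxy = 5450, Σx² = 4926, Σy² = 6661
Sxx = Σx² − (Σx)²/n = 4926 − 4380.8 = 545.2
Sxy = Σxy − (Σx)(Σy)/n = 5450 − 5239.2 = 210.8
Syy = Σy² − (Σy)²/n = 6661 − 6265.8 = 395.2
r = Sxy/√(Sxx·Syy) = 210.8/√(215463.04) = 210.8/464.179965 = 0.454134

0.4541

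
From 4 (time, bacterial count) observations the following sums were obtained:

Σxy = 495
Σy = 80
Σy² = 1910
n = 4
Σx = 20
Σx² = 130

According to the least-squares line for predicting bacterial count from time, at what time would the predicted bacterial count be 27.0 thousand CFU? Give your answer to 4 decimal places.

7.2105

Sxx = Σx² − (Σx)²/n = 130 − 100 = 30
Sxy = Σxy − (Σx)(Σy)/n = 495 − 400 = 95
b = Sxy/Sxx = 95/30 = 3.166667
a = ȳ − b·x̄ = 20 − 3.166667·5 = 4.166667
Set a + b·x = 27.0: x = (27.0 − 4.166667) / 3.166667 = 7.210526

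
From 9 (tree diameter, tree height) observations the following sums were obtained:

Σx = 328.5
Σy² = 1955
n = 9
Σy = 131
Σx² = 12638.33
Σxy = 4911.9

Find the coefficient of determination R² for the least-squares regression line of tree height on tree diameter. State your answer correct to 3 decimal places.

0.544

Sxx = Σx² − (Σx)²/n = 12638.33 − 11990.25 = 648.08
Sxy = Σxy − (Σx)(Σy)/n = 4911.9 − 4781.5 = 130.4
Syy = Σy² − (Σy)²/n = 1955 − 1906.777778 = 48.222222
R² = Sxy²/(Sxx·Syy) = (130.4)²/(648.08·48.222222) = 0.544101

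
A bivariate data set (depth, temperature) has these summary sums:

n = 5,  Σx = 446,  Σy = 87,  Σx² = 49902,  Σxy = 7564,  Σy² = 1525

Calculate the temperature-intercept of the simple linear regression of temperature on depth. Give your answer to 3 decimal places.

Sxx = Σx² − (Σx)²/n = 49902 − 39783.2 = 10118.8
Sxy = Σxy − (Σx)(Σy)/n = 7564 − 7760.4 = -196.4
b = Sxy/Sxx = -196.4/10118.8 = -0.019409
a = ȳ − b·x̄ = 17.4 − (-0.019409)·89.2 = 19.131320

19.131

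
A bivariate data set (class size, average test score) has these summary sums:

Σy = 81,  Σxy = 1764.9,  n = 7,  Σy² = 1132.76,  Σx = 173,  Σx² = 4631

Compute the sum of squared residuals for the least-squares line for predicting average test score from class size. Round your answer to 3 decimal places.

Sxx = Σx² − (Σx)²/n = 4631 − 4275.571429 = 355.428571
Sxy = Σxy − (Σx)(Σy)/n = 1764.9 − 2001.857143 = -236.957143
Syy = Σy² − (Σy)²/n = 1132.76 − 937.285714 = 195.474286
b = Sxy/Sxx = -236.957143/355.428571 = -0.666680
SSE = Syy − b·Sxy = 195.474286 − (-0.666680)·(-236.957143) = 37.499682

37.500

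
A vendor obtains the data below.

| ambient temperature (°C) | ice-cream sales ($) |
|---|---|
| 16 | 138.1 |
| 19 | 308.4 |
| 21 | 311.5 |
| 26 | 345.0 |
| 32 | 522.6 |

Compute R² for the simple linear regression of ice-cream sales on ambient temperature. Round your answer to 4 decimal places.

n = 5, Σx = 114, Σy = 1625.6, Σxy = 40303.9, Σx² = 2758, Σy² = 603350.18
Sxx = Σx² − (Σx)²/n = 2758 − 2599.2 = 158.8
Sxy = Σxy − (Σx)(Σy)/n = 40303.9 − 37063.68 = 3240.22
Syy = Σy² − (Σy)²/n = 603350.18 − 528515.072 = 74835.108
R² = Sxy²/(Sxx·Syy) = (3240.22)²/(158.8·74835.108) = 0.883473

0.8835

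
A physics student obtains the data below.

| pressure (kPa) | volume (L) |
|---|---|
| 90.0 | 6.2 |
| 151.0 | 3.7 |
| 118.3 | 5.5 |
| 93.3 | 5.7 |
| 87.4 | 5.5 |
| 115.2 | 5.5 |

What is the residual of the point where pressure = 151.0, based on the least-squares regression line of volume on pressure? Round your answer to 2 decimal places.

-0.35

n = 6, Σx = 655.2, Σy = 32.1, Σxy = 3413.46, Σx² = 74510.58
Sxx = Σx² − (Σx)²/n = 74510.58 − 71547.84 = 2962.74
Sxy = Σxy − (Σx)(Σy)/n = 3413.46 − 3505.32 = -91.86
b = Sxy/Sxx = -91.86/2962.74 = -0.031005
a = ȳ − b·x̄ = 5.35 − (-0.031005)·109.2 = 8.735755
ŷ(151.0) = 8.735755 + (-0.031005)·151 = 4.053988
residual = y − ŷ = 3.7 − 4.053988 = -0.353988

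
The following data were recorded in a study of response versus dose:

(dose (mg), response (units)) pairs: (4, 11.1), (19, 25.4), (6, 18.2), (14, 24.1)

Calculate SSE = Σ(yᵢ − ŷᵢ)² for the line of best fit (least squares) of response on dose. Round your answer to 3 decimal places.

19.016

n = 4, Σx = 43, Σy = 78.8, Σxy = 973.6, Σx² = 609, Σy² = 1680.42
Sxx = Σx² − (Σx)²/n = 609 − 462.25 = 146.75
Sxy = Σxy − (Σx)(Σy)/n = 973.6 − 847.1 = 126.5
Syy = Σy² − (Σy)²/n = 1680.42 − 1552.36 = 128.06
b = Sxy/Sxx = 126.5/146.75 = 0.862010
SSE = Syy − b·Sxy = 128.06 − 0.862010·126.5 = 19.015707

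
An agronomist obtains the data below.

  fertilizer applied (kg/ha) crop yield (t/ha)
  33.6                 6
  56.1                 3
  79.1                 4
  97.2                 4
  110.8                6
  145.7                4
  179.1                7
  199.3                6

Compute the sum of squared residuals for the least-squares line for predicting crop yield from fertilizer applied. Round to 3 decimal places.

n = 8, Σx = 900.9, Σy = 40, Σxy = 4772.2, Σx² = 125283.25, Σy² = 214
Sxx = Σx² − (Σx)²/n = 125283.25 − 101452.60125 = 23830.64875
Sxy = Σxy − (Σx)(Σy)/n = 4772.2 − 4504.5 = 267.7
Syy = Σy² − (Σy)²/n = 214 − 200 = 14
b = Sxy/Sxx = 267.7/23830.64875 = 0.011233
SSE = Syy − b·Sxy = 14 − 0.011233·267.7 = 10.992810

10.993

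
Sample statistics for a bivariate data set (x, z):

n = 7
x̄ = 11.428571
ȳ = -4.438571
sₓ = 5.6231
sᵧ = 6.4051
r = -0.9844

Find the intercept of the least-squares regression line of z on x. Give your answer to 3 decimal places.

8.376

b = r · sᵧ/sₓ = -0.9844 · 6.4051/5.6231 = -1.121300
a = ȳ − b·x̄ = -4.438571 − (-1.121300)·11.428571 = 8.376282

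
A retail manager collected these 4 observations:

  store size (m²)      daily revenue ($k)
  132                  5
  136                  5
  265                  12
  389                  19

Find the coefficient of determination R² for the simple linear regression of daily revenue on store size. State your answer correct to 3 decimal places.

n = 4, Σx = 922, Σy = 41, Σxy = 11911, Σx² = 257466, Σy² = 555
Sxx = Σx² − (Σx)²/n = 257466 − 212521 = 44945
Sxy = Σxy − (Σx)(Σy)/n = 11911 − 9450.5 = 2460.5
Syy = Σy² − (Σy)²/n = 555 − 420.25 = 134.75
R² = Sxy²/(Sxx·Syy) = (2460.5)²/(44945·134.75) = 0.999624

1.000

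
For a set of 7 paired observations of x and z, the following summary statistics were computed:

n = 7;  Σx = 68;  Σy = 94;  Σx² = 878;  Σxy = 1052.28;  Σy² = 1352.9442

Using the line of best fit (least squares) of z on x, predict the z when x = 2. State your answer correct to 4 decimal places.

Sxx = Σx² − (Σx)²/n = 878 − 660.571429 = 217.428571
Sxy = Σxy − (Σx)(Σy)/n = 1052.28 − 913.142857 = 139.137143
b = Sxy/Sxx = 139.137143/217.428571 = 0.639921
a = ȳ − b·x̄ = 13.428571 − 0.639921·9.714286 = 7.212194
ŷ(2) = a + b·2 = 7.212194 + 0.639921·2 = 8.492037

8.4920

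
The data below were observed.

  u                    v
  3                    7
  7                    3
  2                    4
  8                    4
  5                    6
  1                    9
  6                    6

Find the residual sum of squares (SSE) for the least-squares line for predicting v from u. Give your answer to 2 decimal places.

14.85

n = 7, Σx = 32, Σy = 39, Σxy = 157, Σx² = 188, Σy² = 243
Sxx = Σx² − (Σx)²/n = 188 − 146.285714 = 41.714286
Sxy = Σxy − (Σx)(Σy)/n = 157 − 178.285714 = -21.285714
Syy = Σy² − (Σy)²/n = 243 − 217.285714 = 25.714286
b = Sxy/Sxx = -21.285714/41.714286 = -0.510274
SSE = Syy − b·Sxy = 25.714286 − (-0.510274)·(-21.285714) = 14.852740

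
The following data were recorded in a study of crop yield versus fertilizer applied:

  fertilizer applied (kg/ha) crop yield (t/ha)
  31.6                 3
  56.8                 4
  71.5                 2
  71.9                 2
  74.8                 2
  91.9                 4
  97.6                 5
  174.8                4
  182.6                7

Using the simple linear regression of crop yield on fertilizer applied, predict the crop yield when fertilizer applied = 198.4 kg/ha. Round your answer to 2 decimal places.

5.94

n = 9, Σx = 853.5, Σy = 33, Σxy = 3591.4, Σx² = 101970.87
Sxx = Σx² − (Σx)²/n = 101970.87 − 80940.25 = 21030.62
Sxy = Σxy − (Σx)(Σy)/n = 3591.4 − 3129.5 = 461.9
b = Sxy/Sxx = 461.9/21030.62 = 0.021963
a = ȳ − b·x̄ = 3.666667 − 0.021963·94.833333 = 1.583822
ŷ(198.4) = a + b·198.4 = 1.583822 + 0.021963·198.4 = 5.941323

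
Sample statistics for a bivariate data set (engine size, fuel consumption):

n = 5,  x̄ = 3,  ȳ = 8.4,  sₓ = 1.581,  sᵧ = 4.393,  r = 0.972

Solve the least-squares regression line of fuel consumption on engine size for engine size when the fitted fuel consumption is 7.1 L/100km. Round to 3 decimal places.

2.519

b = r · sᵧ/sₓ = 0.972 · 4.393/1.581 = 2.700820
a = ȳ − b·x̄ = 8.4 − 2.700820·3 = 0.297541
Set a + b·x = 7.1: x = (7.1 − 0.297541) / 2.700820 = 2.518665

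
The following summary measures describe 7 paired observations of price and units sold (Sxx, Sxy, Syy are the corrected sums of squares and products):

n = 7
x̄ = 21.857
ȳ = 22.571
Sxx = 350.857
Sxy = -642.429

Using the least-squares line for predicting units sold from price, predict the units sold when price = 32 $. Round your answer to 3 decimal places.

3.999

b = Sxy/Sxx = -642.429/350.857 = -1.831028
a = ȳ − b·x̄ = 22.571 − (-1.831028)·21.857 = 62.591780
ŷ(32) = a + b·32 = 62.591780 + (-1.831028)·32 = 3.998883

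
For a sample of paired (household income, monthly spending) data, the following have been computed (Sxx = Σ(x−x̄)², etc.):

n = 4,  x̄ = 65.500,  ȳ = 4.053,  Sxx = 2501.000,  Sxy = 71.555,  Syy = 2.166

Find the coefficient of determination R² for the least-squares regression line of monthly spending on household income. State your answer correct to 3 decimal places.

R² = Sxy²/(Sxx·Syy) = (71.555)²/(2501·2.166) = 0.945165

0.945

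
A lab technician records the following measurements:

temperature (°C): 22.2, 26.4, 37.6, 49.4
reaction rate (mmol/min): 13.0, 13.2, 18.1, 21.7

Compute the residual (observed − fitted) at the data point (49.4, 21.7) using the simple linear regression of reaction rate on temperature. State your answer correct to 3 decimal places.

n = 4, Σx = 135.6, Σy = 66, Σxy = 2389.62, Σx² = 5043.92
Sxx = Σx² − (Σx)²/n = 5043.92 − 4596.84 = 447.08
Sxy = Σxy − (Σx)(Σy)/n = 2389.62 − 2237.4 = 152.22
b = Sxy/Sxx = 152.22/447.08 = 0.340476
a = ȳ − b·x̄ = 16.5 − 0.340476·33.9 = 4.957864
ŷ(49.4) = 4.957864 + 0.340476·49.4 = 21.777378
residual = y − ŷ = 21.7 − 21.777378 = -0.077378

-0.077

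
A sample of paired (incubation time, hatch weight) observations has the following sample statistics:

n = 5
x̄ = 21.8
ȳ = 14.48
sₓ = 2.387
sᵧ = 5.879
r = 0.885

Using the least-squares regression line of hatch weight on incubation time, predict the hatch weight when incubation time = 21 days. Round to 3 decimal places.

12.736

b = r · sᵧ/sₓ = 0.885 · 5.879/2.387 = 2.179688
a = ȳ − b·x̄ = 14.48 − 2.179688·21.8 = -33.037196
ŷ(21) = a + b·21 = -33.037196 + 2.179688·21 = 12.736250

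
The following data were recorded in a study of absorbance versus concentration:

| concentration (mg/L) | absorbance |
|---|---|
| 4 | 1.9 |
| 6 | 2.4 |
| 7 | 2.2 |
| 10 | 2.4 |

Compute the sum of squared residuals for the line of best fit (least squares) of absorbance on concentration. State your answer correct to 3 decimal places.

0.074

n = 4, Σx = 27, Σy = 8.9, Σxy = 61.4, Σx² = 201, Σy² = 19.97
Sxx = Σx² − (Σx)²/n = 201 − 182.25 = 18.75
Sxy = Σxy − (Σx)(Σy)/n = 61.4 − 60.075 = 1.325
Syy = Σy² − (Σy)²/n = 19.97 − 19.8025 = 0.1675
b = Sxy/Sxx = 1.325/18.75 = 0.070667
SSE = Syy − b·Sxy = 0.1675 − 0.070667·1.325 = 0.073867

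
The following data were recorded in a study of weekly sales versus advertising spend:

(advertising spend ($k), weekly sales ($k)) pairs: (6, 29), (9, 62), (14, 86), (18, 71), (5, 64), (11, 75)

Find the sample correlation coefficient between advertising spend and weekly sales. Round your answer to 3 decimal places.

0.618

n = 6, Σx = 63, Σy = 387, Σxy = 4359, Σx² = 783, Σy² = 26843
Sxx = Σx² − (Σx)²/n = 783 − 661.5 = 121.5
Sxy = Σxy − (Σx)(Σy)/n = 4359 − 4063.5 = 295.5
Syy = Σy² − (Σy)²/n = 26843 − 24961.5 = 1881.5
r = Sxy/√(Sxx·Syy) = 295.5/√(228602.25) = 295.5/478.123676 = 0.618041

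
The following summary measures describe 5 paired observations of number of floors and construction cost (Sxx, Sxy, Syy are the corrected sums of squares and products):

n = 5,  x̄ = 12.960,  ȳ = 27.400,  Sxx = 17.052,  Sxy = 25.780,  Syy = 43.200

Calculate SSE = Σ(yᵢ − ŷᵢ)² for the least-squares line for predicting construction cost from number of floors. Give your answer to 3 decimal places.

b = Sxy/Sxx = 25.78/17.052 = 1.511846
SSE = Syy − b·Sxy = 43.2 − 1.511846·25.78 = 4.224607

4.225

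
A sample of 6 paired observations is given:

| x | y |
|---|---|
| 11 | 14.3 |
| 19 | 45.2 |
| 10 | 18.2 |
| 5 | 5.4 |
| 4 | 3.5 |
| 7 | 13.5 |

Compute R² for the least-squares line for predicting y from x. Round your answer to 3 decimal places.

0.943

n = 6, Σx = 56, Σy = 100.1, Σxy = 1333.6, Σx² = 672, Σy² = 2802.43
Sxx = Σx² − (Σx)²/n = 672 − 522.666667 = 149.333333
Sxy = Σxy − (Σx)(Σy)/n = 1333.6 − 934.266667 = 399.333333
Syy = Σy² − (Σy)²/n = 2802.43 − 1670.001667 = 1132.428333
R² = Sxy²/(Sxx·Syy) = (399.333333)²/(149.333333·1132.428333) = 0.942983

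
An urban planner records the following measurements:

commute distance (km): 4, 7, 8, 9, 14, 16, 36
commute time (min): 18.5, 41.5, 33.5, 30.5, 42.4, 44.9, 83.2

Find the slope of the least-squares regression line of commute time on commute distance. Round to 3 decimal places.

1.810

n = 7, Σx = 94, Σy = 294.5, Σxy = 5214.2, Σx² = 1958
Sxx = Σx² − (Σx)²/n = 1958 − 1262.285714 = 695.714286
Sxy = Σxy − (Σx)(Σy)/n = 5214.2 − 3954.714286 = 1259.485714
b = Sxy/Sxx = 1259.485714/695.714286 = 1.810349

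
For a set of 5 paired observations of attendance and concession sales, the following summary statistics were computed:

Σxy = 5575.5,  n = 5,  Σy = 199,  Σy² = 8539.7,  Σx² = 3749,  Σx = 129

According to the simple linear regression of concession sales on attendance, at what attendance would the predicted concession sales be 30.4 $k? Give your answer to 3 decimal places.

Sxx = Σx² − (Σx)²/n = 3749 − 3328.2 = 420.8
Sxy = Σxy − (Σx)(Σy)/n = 5575.5 − 5134.2 = 441.3
b = Sxy/Sxx = 441.3/420.8 = 1.048717
a = ȳ − b·x̄ = 39.8 − 1.048717·25.8 = 12.743108
Set a + b·x = 30.4: x = (30.4 − 12.743108) / 1.048717 = 16.836664

16.837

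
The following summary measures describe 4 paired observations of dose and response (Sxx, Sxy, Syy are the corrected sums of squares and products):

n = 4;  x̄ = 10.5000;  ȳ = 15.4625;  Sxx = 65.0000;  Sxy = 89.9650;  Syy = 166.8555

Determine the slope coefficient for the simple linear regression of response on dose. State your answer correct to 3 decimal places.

b = Sxy/Sxx = 89.965/65 = 1.384077

1.384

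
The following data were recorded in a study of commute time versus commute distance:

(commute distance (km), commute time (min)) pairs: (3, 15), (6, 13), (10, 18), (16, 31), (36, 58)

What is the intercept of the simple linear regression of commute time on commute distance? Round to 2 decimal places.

n = 5, Σx = 71, Σy = 135, Σxy = 2887, Σx² = 1697
Sxx = Σx² − (Σx)²/n = 1697 − 1008.2 = 688.8
Sxy = Σxy − (Σx)(Σy)/n = 2887 − 1917 = 970
b = Sxy/Sxx = 970/688.8 = 1.408246
a = ȳ − b·x̄ = 27 − 1.408246·14.2 = 7.002904

7.00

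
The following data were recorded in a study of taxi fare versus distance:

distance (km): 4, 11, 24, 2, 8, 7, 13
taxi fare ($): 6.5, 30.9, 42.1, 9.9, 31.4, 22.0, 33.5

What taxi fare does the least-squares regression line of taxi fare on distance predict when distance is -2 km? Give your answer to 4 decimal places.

6.6302

n = 7, Σx = 69, Σy = 176.3, Σxy = 2236.8, Σx² = 999
Sxx = Σx² − (Σx)²/n = 999 − 680.142857 = 318.857143
Sxy = Σxy − (Σx)(Σy)/n = 2236.8 − 1737.814286 = 498.985714
b = Sxy/Sxx = 498.985714/318.857143 = 1.564919
a = ȳ − b·x̄ = 25.185714 − 1.564919·9.857143 = 9.760081
ŷ(-2) = a + b·-2 = 9.760081 + 1.564919·(-2) = 6.630242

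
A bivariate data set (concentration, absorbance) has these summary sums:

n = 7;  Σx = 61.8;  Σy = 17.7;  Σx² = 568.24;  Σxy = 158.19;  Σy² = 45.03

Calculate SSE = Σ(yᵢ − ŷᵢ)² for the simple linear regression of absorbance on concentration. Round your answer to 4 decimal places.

Sxx = Σx² − (Σx)²/n = 568.24 − 545.605714 = 22.634286
Sxy = Σxy − (Σx)(Σy)/n = 158.19 − 156.265714 = 1.924286
Syy = Σy² − (Σy)²/n = 45.03 − 44.755714 = 0.274286
b = Sxy/Sxx = 1.924286/22.634286 = 0.085016
SSE = Syy − b·Sxy = 0.274286 − 0.085016·1.924286 = 0.110690

0.1107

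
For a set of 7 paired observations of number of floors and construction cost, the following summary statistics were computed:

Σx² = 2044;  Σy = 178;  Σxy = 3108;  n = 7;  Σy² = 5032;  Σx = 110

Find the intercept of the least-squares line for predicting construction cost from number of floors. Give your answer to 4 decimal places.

Sxx = Σx² − (Σx)²/n = 2044 − 1728.571429 = 315.428571
Sxy = Σxy − (Σx)(Σy)/n = 3108 − 2797.142857 = 310.857143
b = Sxy/Sxx = 310.857143/315.428571 = 0.985507
a = ȳ − b·x̄ = 25.428571 − 0.985507·15.714286 = 9.942029

9.9420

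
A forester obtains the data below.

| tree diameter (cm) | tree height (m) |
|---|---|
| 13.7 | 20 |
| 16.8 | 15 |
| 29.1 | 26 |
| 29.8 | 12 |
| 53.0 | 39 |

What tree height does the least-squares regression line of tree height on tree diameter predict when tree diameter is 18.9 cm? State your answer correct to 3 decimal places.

17.227

n = 5, Σx = 142.4, Σy = 112, Σxy = 3707.2, Σx² = 5013.78
Sxx = Σx² − (Σx)²/n = 5013.78 − 4055.552 = 958.228
Sxy = Σxy − (Σx)(Σy)/n = 3707.2 − 3189.76 = 517.44
b = Sxy/Sxx = 517.44/958.228 = 0.539997
a = ȳ − b·x̄ = 22.4 − 0.539997·28.48 = 7.020893
ŷ(18.9) = a + b·18.9 = 7.020893 + 0.539997·18.9 = 17.226831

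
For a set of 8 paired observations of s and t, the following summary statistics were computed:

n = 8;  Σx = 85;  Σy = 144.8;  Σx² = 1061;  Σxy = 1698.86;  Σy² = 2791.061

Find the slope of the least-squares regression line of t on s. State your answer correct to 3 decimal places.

1.016

Sxx = Σx² − (Σx)²/n = 1061 − 903.125 = 157.875
Sxy = Σxy − (Σx)(Σy)/n = 1698.86 − 1538.5 = 160.36
b = Sxy/Sxx = 160.36/157.875 = 1.015740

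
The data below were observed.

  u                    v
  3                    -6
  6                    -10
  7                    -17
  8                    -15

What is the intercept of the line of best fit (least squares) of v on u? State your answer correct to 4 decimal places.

0.4286

n = 4, Σx = 24, Σy = -48, Σxy = -317, Σx² = 158
Sxx = Σx² − (Σx)²/n = 158 − 144 = 14
Sxy = Σxy − (Σx)(Σy)/n = -317 − (-288) = -29
b = Sxy/Sxx = -29/14 = -2.071429
a = ȳ − b·x̄ = -12 − (-2.071429)·6 = 0.428571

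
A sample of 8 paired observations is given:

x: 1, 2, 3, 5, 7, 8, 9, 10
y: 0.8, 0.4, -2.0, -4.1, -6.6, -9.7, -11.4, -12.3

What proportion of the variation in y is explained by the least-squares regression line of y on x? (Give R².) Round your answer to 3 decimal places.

n = 8, Σx = 45, Σy = -44.9, Σxy = -374.3, Σx² = 333, Σy² = 440.51
Sxx = Σx² − (Σx)²/n = 333 − 253.125 = 79.875
Sxy = Σxy − (Σx)(Σy)/n = -374.3 − (-252.5625) = -121.7375
Syy = Σy² − (Σy)²/n = 440.51 − 252.00125 = 188.50875
R² = Sxy²/(Sxx·Syy) = (-121.7375)²/(79.875·188.50875) = 0.984252

0.984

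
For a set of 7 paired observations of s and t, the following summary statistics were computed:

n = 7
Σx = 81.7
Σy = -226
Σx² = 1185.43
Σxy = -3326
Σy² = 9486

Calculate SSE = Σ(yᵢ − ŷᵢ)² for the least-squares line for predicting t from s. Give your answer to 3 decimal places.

146.520

Sxx = Σx² − (Σx)²/n = 1185.43 − 953.555714 = 231.874286
Sxy = Σxy − (Σx)(Σy)/n = -3326 − (-2637.742857) = -688.257143
Syy = Σy² − (Σy)²/n = 9486 − 7296.571429 = 2189.428571
b = Sxy/Sxx = -688.257143/231.874286 = -2.968234
SSE = Syy − b·Sxy = 2189.428571 − (-2.968234)·(-688.257143) = 146.520307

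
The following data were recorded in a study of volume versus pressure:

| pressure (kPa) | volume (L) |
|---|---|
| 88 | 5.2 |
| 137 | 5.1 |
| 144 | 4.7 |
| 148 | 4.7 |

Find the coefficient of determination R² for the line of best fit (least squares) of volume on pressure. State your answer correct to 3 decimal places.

n = 4, Σx = 517, Σy = 19.7, Σxy = 2528.7, Σx² = 69153, Σy² = 97.23
Sxx = Σx² − (Σx)²/n = 69153 − 66822.25 = 2330.75
Sxy = Σxy − (Σx)(Σy)/n = 2528.7 − 2546.225 = -17.525
Syy = Σy² − (Σy)²/n = 97.23 − 97.0225 = 0.2075
R² = Sxy²/(Sxx·Syy) = (-17.525)²/(2330.75·0.2075) = 0.635042

0.635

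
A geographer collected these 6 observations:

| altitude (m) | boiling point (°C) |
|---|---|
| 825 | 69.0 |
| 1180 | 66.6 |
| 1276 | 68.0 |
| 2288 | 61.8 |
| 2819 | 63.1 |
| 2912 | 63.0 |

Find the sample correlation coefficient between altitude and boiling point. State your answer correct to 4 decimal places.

n = 6, Σx = 11300, Σy = 391.5, Σxy = 725014.3, Σx² = 25362650, Σy² = 25590.41
Sxx = Σx² − (Σx)²/n = 25362650 − 21281666.666667 = 4080983.333333
Sxy = Σxy − (Σx)(Σy)/n = 725014.3 − 737325 = -12310.7
Syy = Σy² − (Σy)²/n = 25590.41 − 25545.375 = 45.035
r = Sxy/√(Sxx·Syy) = -12310.7/√(183787084.416667) = -12310.7/13556.809522 = -0.908082

-0.9081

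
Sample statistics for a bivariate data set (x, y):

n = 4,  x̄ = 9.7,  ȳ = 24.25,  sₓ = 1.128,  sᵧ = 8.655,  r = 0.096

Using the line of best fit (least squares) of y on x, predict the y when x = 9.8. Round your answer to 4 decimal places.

b = r · sᵧ/sₓ = 0.096 · 8.655/1.128 = 0.736596
a = ȳ − b·x̄ = 24.25 − 0.736596·9.7 = 17.105021
ŷ(9.8) = a + b·9.8 = 17.105021 + 0.736596·9.8 = 24.323660

24.3237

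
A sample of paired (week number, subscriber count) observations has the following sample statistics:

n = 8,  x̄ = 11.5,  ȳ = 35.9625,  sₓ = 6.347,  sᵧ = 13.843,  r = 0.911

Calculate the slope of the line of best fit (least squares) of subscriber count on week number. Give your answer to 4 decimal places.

b = r · sᵧ/sₓ = 0.911 · 13.843/6.347 = 1.986919

1.9869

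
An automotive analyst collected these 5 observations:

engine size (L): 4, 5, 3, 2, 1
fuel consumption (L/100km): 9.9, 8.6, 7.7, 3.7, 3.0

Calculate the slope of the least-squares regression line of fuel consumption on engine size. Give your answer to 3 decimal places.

n = 5, Σx = 15, Σy = 32.9, Σxy = 116.1, Σx² = 55
Sxx = Σx² − (Σx)²/n = 55 − 45 = 10
Sxy = Σxy − (Σx)(Σy)/n = 116.1 − 98.7 = 17.4
b = Sxy/Sxx = 17.4/10 = 1.74

1.740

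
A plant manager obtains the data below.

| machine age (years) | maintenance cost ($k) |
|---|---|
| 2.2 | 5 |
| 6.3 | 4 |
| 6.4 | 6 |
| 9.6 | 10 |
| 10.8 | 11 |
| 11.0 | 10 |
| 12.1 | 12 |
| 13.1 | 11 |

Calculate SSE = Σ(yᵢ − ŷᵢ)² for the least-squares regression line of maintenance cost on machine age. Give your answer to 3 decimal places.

n = 8, Σx = 71.5, Σy = 69, Σxy = 688.7, Σx² = 733.31, Σy² = 663
Sxx = Σx² − (Σx)²/n = 733.31 − 639.03125 = 94.27875
Sxy = Σxy − (Σx)(Σy)/n = 688.7 − 616.6875 = 72.0125
Syy = Σy² − (Σy)²/n = 663 − 595.125 = 67.875
b = Sxy/Sxx = 72.0125/94.27875 = 0.763825
SSE = Syy − b·Sxy = 67.875 − 0.763825·72.0125 = 12.870026

12.870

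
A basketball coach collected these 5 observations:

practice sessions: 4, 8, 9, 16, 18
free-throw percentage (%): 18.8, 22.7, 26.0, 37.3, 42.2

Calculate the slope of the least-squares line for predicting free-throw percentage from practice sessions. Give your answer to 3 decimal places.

n = 5, Σx = 55, Σy = 147, Σxy = 1847.2, Σx² = 741
Sxx = Σx² − (Σx)²/n = 741 − 605 = 136
Sxy = Σxy − (Σx)(Σy)/n = 1847.2 − 1617 = 230.2
b = Sxy/Sxx = 230.2/136 = 1.692647

1.693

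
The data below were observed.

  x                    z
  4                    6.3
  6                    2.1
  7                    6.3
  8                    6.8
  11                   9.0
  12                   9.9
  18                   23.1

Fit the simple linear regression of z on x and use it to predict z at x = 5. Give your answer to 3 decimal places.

3.316

n = 7, Σx = 66, Σy = 63.5, Σxy = 769.9, Σx² = 754
Sxx = Σx² − (Σx)²/n = 754 − 622.285714 = 131.714286
Sxy = Σxy − (Σx)(Σy)/n = 769.9 − 598.714286 = 171.185714
b = Sxy/Sxx = 171.185714/131.714286 = 1.299675
a = ȳ − b·x̄ = 9.071429 − 1.299675·9.428571 = -3.182646
ŷ(5) = a + b·5 = -3.182646 + 1.299675·5 = 3.315727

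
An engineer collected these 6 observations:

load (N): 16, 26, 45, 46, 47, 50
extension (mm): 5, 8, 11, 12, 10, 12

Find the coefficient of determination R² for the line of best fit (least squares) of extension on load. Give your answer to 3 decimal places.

0.916

n = 6, Σx = 230, Σy = 58, Σxy = 2405, Σx² = 9782, Σy² = 598
Sxx = Σx² − (Σx)²/n = 9782 − 8816.666667 = 965.333333
Sxy = Σxy − (Σx)(Σy)/n = 2405 − 2223.333333 = 181.666667
Syy = Σy² − (Σy)²/n = 598 − 560.666667 = 37.333333
R² = Sxy²/(Sxx·Syy) = (181.666667)²/(965.333333·37.333333) = 0.915749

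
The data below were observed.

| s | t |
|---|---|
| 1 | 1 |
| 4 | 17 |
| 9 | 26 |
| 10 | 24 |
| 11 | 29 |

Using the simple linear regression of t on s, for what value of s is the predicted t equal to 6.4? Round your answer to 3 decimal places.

1.743

n = 5, Σx = 35, Σy = 97, Σxy = 862, Σx² = 319
Sxx = Σx² − (Σx)²/n = 319 − 245 = 74
Sxy = Σxy − (Σx)(Σy)/n = 862 − 679 = 183
b = Sxy/Sxx = 183/74 = 2.472973
a = ȳ − b·x̄ = 19.4 − 2.472973·7 = 2.089189
Set a + b·x = 6.4: x = (6.4 − 2.089189) / 2.472973 = 1.743169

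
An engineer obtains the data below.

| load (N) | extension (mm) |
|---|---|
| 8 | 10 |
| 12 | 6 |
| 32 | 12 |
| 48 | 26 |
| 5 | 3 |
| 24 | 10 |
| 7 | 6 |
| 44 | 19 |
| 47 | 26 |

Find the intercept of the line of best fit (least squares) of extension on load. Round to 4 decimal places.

n = 9, Σx = 227, Σy = 118, Σxy = 4139, Σx² = 8331
Sxx = Σx² − (Σx)²/n = 8331 − 5725.444444 = 2605.555556
Sxy = Σxy − (Σx)(Σy)/n = 4139 − 2976.222222 = 1162.777778
b = Sxy/Sxx = 1162.777778/2605.555556 = 0.446269
a = ȳ − b·x̄ = 13.111111 − 0.446269·25.222222 = 1.855224

1.8552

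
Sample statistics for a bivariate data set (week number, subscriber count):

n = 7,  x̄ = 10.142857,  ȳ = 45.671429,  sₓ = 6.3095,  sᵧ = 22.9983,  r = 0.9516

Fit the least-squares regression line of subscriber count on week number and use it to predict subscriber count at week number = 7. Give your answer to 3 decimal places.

34.770

b = r · sᵧ/sₓ = 0.9516 · 22.9983/6.3095 = 3.468608
a = ȳ − b·x̄ = 45.671429 − 3.468608·10.142857 = 10.489834
ŷ(7) = a + b·7 = 10.489834 + 3.468608·7 = 34.770090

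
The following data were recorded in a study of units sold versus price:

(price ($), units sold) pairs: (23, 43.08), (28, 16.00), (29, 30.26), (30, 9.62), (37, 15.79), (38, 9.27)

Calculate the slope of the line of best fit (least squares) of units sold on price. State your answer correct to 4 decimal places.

-1.7348

n = 6, Σx = 185, Σy = 124.02, Σxy = 3541.47, Σx² = 5867
Sxx = Σx² − (Σx)²/n = 5867 − 5704.166667 = 162.833333
Sxy = Σxy − (Σx)(Σy)/n = 3541.47 − 3823.95 = -282.48
b = Sxy/Sxx = -282.48/162.833333 = -1.734780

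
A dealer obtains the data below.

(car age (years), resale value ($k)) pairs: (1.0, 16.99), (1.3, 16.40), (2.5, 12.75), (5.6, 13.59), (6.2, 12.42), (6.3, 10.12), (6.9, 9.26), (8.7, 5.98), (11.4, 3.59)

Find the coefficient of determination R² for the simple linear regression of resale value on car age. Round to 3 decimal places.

n = 9, Σx = 49.9, Σy = 101.1, Σxy = 443.895, Σx² = 371.69, Σy² = 1295.9376
Sxx = Σx² − (Σx)²/n = 371.69 − 276.667778 = 95.022222
Sxy = Σxy − (Σx)(Σy)/n = 443.895 − 560.543333 = -116.648333
Syy = Σy² − (Σy)²/n = 1295.9376 − 1135.69 = 160.2476
R² = Sxy²/(Sxx·Syy) = (-116.648333)²/(95.022222·160.2476) = 0.893594

0.894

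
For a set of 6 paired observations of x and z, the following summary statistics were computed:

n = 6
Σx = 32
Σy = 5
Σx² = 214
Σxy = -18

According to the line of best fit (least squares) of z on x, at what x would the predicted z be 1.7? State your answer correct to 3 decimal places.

Sxx = Σx² − (Σx)²/n = 214 − 170.666667 = 43.333333
Sxy = Σxy − (Σx)(Σy)/n = -18 − 26.666667 = -44.666667
b = Sxy/Sxx = -44.666667/43.333333 = -1.030769
a = ȳ − b·x̄ = 0.833333 − (-1.030769)·5.333333 = 6.330769
Set a + b·x = 1.7: x = (1.7 − 6.330769) / (-1.030769) = 4.492537

4.493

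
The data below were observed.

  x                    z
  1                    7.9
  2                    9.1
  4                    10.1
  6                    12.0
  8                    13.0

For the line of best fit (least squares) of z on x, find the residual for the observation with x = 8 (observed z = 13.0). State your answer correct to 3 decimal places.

-0.163

n = 5, Σx = 21, Σy = 52.1, Σxy = 242.5, Σx² = 121
Sxx = Σx² − (Σx)²/n = 121 − 88.2 = 32.8
Sxy = Σxy − (Σx)(Σy)/n = 242.5 − 218.82 = 23.68
b = Sxy/Sxx = 23.68/32.8 = 0.721951
a = ȳ − b·x̄ = 10.42 − 0.721951·4.2 = 7.387805
ŷ(8) = 7.387805 + 0.721951·8 = 13.163415
residual = y − ŷ = 13.0 − 13.163415 = -0.163415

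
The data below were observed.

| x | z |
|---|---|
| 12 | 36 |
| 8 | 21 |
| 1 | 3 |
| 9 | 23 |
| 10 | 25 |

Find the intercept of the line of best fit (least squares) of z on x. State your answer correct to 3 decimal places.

n = 5, Σx = 40, Σy = 108, Σxy = 1060, Σx² = 390
Sxx = Σx² − (Σx)²/n = 390 − 320 = 70
Sxy = Σxy − (Σx)(Σy)/n = 1060 − 864 = 196
b = Sxy/Sxx = 196/70 = 2.8
a = ȳ − b·x̄ = 21.6 − 2.8·8 = -0.8

-0.800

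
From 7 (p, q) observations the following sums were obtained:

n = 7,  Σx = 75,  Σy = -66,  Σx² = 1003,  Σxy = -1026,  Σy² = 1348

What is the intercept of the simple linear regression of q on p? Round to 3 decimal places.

Sxx = Σx² − (Σx)²/n = 1003 − 803.571429 = 199.428571
Sxy = Σxy − (Σx)(Σy)/n = -1026 − (-707.142857) = -318.857143
b = Sxy/Sxx = -318.857143/199.428571 = -1.598854
a = ȳ − b·x̄ = -9.428571 − (-1.598854)·10.714286 = 7.702006

7.702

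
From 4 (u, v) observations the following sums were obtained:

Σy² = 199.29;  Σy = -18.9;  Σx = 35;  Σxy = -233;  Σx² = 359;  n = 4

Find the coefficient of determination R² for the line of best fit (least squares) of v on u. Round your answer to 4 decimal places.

Sxx = Σx² − (Σx)²/n = 359 − 306.25 = 52.75
Sxy = Σxy − (Σx)(Σy)/n = -233 − (-165.375) = -67.625
Syy = Σy² − (Σy)²/n = 199.29 − 89.3025 = 109.9875
R² = Sxy²/(Sxx·Syy) = (-67.625)²/(52.75·109.9875) = 0.788222

0.7882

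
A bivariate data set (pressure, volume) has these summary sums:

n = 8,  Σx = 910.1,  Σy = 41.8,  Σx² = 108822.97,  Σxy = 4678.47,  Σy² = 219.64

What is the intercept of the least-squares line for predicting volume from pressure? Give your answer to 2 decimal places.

Sxx = Σx² − (Σx)²/n = 108822.97 − 103535.25125 = 5287.71875
Sxy = Σxy − (Σx)(Σy)/n = 4678.47 − 4755.2725 = -76.8025
b = Sxy/Sxx = -76.8025/5287.71875 = -0.014525
a = ȳ − b·x̄ = 5.225 − (-0.014525)·113.7625 = 6.877366

6.88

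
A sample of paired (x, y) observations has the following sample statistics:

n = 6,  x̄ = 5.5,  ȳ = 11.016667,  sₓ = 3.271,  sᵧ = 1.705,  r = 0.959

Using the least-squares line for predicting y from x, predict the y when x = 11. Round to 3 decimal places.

13.766

b = r · sᵧ/sₓ = 0.959 · 1.705/3.271 = 0.499876
a = ȳ − b·x̄ = 11.016667 − 0.499876·5.5 = 8.267348
ŷ(11) = a + b·11 = 8.267348 + 0.499876·11 = 13.765986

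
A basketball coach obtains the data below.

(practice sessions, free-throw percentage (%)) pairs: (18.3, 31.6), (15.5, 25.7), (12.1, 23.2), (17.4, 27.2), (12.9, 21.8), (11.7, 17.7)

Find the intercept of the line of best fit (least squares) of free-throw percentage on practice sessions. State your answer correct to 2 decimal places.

1.59

n = 6, Σx = 87.9, Σy = 147.2, Σxy = 2218.94, Σx² = 1327.61
Sxx = Σx² − (Σx)²/n = 1327.61 − 1287.735 = 39.875
Sxy = Σxy − (Σx)(Σy)/n = 2218.94 − 2156.48 = 62.46
b = Sxy/Sxx = 62.46/39.875 = 1.566395
a = ȳ − b·x̄ = 24.533333 − 1.566395·14.65 = 1.585647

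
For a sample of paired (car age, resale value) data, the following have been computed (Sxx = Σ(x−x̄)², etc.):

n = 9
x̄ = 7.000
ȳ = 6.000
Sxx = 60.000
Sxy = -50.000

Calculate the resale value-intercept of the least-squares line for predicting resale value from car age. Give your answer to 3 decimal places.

11.833

b = Sxy/Sxx = -50/60 = -0.833333
a = ȳ − b·x̄ = 6 − (-0.833333)·7 = 11.833333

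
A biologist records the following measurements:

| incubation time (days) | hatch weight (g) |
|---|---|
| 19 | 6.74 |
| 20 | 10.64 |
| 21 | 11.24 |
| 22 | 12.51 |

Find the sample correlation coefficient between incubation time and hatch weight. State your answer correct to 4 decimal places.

0.9297

n = 4, Σx = 82, Σy = 41.13, Σxy = 852.12, Σx² = 1686, Σy² = 441.4749
Sxx = Σx² − (Σx)²/n = 1686 − 1681 = 5
Sxy = Σxy − (Σx)(Σy)/n = 852.12 − 843.165 = 8.955
Syy = Σy² − (Σy)²/n = 441.4749 − 422.919225 = 18.555675
r = Sxy/√(Sxx·Syy) = 8.955/√(92.778375) = 8.955/9.632153 = 0.929699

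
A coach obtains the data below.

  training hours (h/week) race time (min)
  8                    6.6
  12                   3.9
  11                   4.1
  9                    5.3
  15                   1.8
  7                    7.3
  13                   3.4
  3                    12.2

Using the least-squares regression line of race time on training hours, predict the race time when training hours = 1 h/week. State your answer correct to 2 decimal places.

12.78

n = 8, Σx = 78, Σy = 44.6, Σxy = 351.3, Σx² = 862
Sxx = Σx² − (Σx)²/n = 862 − 760.5 = 101.5
Sxy = Σxy − (Σx)(Σy)/n = 351.3 − 434.85 = -83.55
b = Sxy/Sxx = -83.55/101.5 = -0.823153
a = ȳ − b·x̄ = 5.575 − (-0.823153)·9.75 = 13.600739
ŷ(1) = a + b·1 = 13.600739 + (-0.823153)·1 = 12.777586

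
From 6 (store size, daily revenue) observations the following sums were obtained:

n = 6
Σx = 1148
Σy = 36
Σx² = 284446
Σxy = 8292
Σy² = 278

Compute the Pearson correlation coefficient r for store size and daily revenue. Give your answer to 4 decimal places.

0.7005

Sxx = Σx² − (Σx)²/n = 284446 − 219650.666667 = 64795.333333
Sxy = Σxy − (Σx)(Σy)/n = 8292 − 6888 = 1404
Syy = Σy² − (Σy)²/n = 278 − 216 = 62
r = Sxy/√(Sxx·Syy) = 1404/√(4017310.666667) = 1404/2004.322995 = 0.700486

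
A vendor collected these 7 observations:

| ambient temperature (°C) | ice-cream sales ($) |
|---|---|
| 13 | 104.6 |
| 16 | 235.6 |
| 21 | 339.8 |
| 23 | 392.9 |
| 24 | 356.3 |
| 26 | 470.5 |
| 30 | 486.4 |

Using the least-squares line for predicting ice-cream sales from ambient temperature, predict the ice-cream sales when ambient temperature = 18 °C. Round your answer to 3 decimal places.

n = 7, Σx = 153, Σy = 2386.1, Σxy = 56678.1, Σx² = 3547
Sxx = Σx² − (Σx)²/n = 3547 − 3344.142857 = 202.857143
Sxy = Σxy − (Σx)(Σy)/n = 56678.1 − 52153.328571 = 4524.771429
b = Sxy/Sxx = 4524.771429/202.857143 = 22.305211
a = ȳ − b·x̄ = 340.871429 − 22.305211·21.857143 = -146.656761
ŷ(18) = a + b·18 = -146.656761 + 22.305211·18 = 254.837042

254.837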